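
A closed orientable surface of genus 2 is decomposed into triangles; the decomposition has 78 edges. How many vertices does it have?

χ = 2 − 2·2 = -2, and every face is a triangle so 3F = 2E.
F = 2E/3 = 52. Then V = -2 + E − F = -2 + 78 − 52 = 24.

24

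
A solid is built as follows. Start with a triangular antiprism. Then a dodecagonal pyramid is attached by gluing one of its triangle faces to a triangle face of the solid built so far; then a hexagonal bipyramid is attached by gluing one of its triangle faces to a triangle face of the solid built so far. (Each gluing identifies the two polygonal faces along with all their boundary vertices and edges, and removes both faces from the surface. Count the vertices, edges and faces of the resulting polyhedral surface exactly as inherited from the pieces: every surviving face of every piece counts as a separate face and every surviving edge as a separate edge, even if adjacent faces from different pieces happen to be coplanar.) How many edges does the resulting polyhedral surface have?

A triangular antiprism: V=6, E=12, F=8.
Attach a dodecagonal pyramid (V=13, E=24, F=13) along a 3-gon: merge 3 vertices and 3 edges, delete both glued faces → V=16, E=33, F=19.
Attach a hexagonal bipyramid (V=8, E=18, F=12) along a 3-gon: merge 3 vertices and 3 edges, delete both glued faces → V=21, E=48, F=29.
Check: V − E + F = 21 − 48 + 29 = 2.

48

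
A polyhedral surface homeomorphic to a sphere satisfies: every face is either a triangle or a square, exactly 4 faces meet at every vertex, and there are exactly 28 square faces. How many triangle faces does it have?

8

Let x be the number of triangles; then F = 28 + x.
Edge–face incidences: 2E = 4·28 + 3·x = 112 + 3x.
Every vertex has degree 4, so 4V = 2E.
Euler: V − E + F = 2 ⇒ (2E)/4 − E + (28 + x) = 2.
Multiply by 8: 2·(2E) − 4·(2E) + 8·(28 + x) = 16, i.e. 224 + 8x − 2·(112 + 3x) = 16.
Collecting terms: 2x = 16, so x = 8.
Then 2E = 112 + 3·8 = 136, so E = 68, V = 2E/4 = 34, F = 28 + 8 = 36.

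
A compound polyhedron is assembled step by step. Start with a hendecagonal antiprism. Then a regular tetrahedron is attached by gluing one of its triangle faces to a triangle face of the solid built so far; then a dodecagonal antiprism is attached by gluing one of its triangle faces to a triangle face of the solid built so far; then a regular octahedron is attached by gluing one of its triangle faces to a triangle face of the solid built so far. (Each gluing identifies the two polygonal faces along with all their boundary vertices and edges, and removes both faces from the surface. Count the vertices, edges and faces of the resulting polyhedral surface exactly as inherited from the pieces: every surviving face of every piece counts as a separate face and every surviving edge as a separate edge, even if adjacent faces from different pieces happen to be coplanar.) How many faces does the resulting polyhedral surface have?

56

A hendecagonal antiprism: V=22, E=44, F=24.
Attach a regular tetrahedron (V=4, E=6, F=4) along a 3-gon: merge 3 vertices and 3 edges, delete both glued faces → V=23, E=47, F=26.
Attach a dodecagonal antiprism (V=24, E=48, F=26) along a 3-gon: merge 3 vertices and 3 edges, delete both glued faces → V=44, E=92, F=50.
Attach a regular octahedron (V=6, E=12, F=8) along a 3-gon: merge 3 vertices and 3 edges, delete both glued faces → V=47, E=101, F=56.
Check: V − E + F = 47 − 101 + 56 = 2.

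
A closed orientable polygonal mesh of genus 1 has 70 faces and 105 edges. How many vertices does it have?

For a closed orientable surface of genus 1, χ = 2 − 2·1 = 0.
V = 0 + E − F = 0 + 105 − 70 = 35.

35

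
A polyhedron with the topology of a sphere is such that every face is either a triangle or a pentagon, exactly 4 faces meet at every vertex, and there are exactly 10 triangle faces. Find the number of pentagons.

Let x be the number of pentagons; then F = 10 + x.
Edge–face incidences: 2E = 3·10 + 5·x = 30 + 5x.
Every vertex has degree 4, so 4V = 2E.
Euler: V − E + F = 2 ⇒ (2E)/4 − E + (10 + x) = 2.
Multiply by 8: 2·(2E) − 4·(2E) + 8·(10 + x) = 16, i.e. 80 + 8x − 2·(30 + 5x) = 16.
Collecting terms: −2x + 20 = 16, so −2x = −4, so x = 2.
Then 2E = 30 + 5·2 = 40, so E = 20, V = 2E/4 = 10, F = 10 + 2 = 12.

2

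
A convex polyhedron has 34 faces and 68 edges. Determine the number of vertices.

Here V − E + F = 2.
V = 2 + E − F = 2 + 68 − 34 = 36.

36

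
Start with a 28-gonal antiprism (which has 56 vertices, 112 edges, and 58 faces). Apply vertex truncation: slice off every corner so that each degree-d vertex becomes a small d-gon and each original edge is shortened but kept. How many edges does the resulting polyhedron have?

Truncation replaces each original edge-end by a new vertex, so V′ = 2E = 224.
Each original edge survives, and each old vertex of degree d contributes d new edges; summing degrees gives Σd = 2E, so E′ = E + 2E = 3E = 336.
Each original face survives and each original vertex becomes one new face: F′ = F + V = 114.

336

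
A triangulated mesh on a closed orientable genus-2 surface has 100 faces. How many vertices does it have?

48

χ = 2 − 2·2 = -2, and every face is a triangle so 3F = 2E.
E = 3·100/2 = 150. Then V = -2 + E − F = -2 + 150 − 100 = 48.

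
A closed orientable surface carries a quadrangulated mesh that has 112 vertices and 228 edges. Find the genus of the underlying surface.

2

Every face is a square and each edge borders two faces, so 4F = 2·228, giving F = 114.
χ = V − E + F = 112 − 228 + 114 = -2.
For a closed orientable surface χ = 2 − 2g, so g = (2 − (-2))/2 = 2.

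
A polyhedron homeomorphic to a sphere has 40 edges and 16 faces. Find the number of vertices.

26

Here V − E + F = 2.
V = 2 + E − F = 2 + 40 − 16 = 26.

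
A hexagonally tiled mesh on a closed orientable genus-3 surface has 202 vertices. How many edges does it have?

309

χ = 2 − 2·3 = -4, and every face is a hexagon so 6F = 2E.
V − E + F = -4 with E = 6F/2 gives 202 − (6/2 − 1)·F = -4, so F = 103 and E = 309.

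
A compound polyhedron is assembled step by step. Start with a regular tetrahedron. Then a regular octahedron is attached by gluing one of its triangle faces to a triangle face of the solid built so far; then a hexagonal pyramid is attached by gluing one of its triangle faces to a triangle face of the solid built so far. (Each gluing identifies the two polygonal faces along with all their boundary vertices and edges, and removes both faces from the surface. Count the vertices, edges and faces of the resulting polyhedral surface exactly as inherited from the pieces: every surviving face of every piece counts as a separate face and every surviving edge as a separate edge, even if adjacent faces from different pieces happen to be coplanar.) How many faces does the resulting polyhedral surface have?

A regular tetrahedron: V=4, E=6, F=4.
Attach a regular octahedron (V=6, E=12, F=8) along a 3-gon: merge 3 vertices and 3 edges, delete both glued faces → V=7, E=15, F=10.
Attach a hexagonal pyramid (V=7, E=12, F=7) along a 3-gon: merge 3 vertices and 3 edges, delete both glued faces → V=11, E=24, F=15.
Check: V − E + F = 11 − 24 + 15 = 2.

15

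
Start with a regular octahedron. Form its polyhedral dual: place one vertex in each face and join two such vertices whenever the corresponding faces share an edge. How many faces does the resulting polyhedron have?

The base solid has V = 6, E = 12, F = 8.
The dual swaps V and F and preserves E: V′ = F = 8, E′ = E = 12, F′ = V = 6.

6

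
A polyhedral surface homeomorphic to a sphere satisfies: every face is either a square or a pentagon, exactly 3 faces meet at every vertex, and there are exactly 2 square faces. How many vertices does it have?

Let x be the number of pentagons; then F = 2 + x.
Edge–face incidences: 2E = 4·2 + 5·x = 8 + 5x.
Every vertex has degree 3, so 3V = 2E.
Euler: V − E + F = 2 ⇒ (2E)/3 − E + (2 + x) = 2.
Multiply by 6: 2·(2E) − 3·(2E) + 6·(2 + x) = 12, i.e. 12 + 6x − (8 + 5x) = 12.
Collecting terms: x + 4 = 12, so x = 8.
Then 2E = 8 + 5·8 = 48, so E = 24, V = 2E/3 = 16, F = 2 + 8 = 10.

16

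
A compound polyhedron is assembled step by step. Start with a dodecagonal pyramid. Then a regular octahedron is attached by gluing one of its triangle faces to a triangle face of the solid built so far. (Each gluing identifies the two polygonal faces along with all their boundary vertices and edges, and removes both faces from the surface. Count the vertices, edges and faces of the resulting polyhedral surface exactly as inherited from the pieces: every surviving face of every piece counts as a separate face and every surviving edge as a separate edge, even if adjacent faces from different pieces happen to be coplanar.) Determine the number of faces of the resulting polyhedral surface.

19

A dodecagonal pyramid: V=13, E=24, F=13.
Attach a regular octahedron (V=6, E=12, F=8) along a 3-gon: merge 3 vertices and 3 edges, delete both glued faces → V=16, E=33, F=19.
Check: V − E + F = 16 − 33 + 19 = 2.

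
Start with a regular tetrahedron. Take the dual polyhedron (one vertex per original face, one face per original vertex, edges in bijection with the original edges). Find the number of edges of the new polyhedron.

The base solid has V = 4, E = 6, F = 4.
The dual swaps V and F and preserves E: V′ = F = 4, E′ = E = 6, F′ = V = 4.

6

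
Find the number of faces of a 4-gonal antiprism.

An antiprism on an n-gon has two n-gon caps and 2n triangles: V = 2·4 = 8, E = 4·4 = 16, F = 2·4 + 2 = 10.
Check: V − E + F = 8 − 16 + 10 = 2.

10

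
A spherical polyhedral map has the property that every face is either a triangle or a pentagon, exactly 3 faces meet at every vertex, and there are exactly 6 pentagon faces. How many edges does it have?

18

Let x be the number of triangles; then F = 6 + x.
Edge–face incidences: 2E = 5·6 + 3·x = 30 + 3x.
Every vertex has degree 3, so 3V = 2E.
Euler: V − E + F = 2 ⇒ (2E)/3 − E + (6 + x) = 2.
Multiply by 6: 2·(2E) − 3·(2E) + 6·(6 + x) = 12, i.e. 36 + 6x − (30 + 3x) = 12.
Collecting terms: 3x + 6 = 12, so 3x = 6, so x = 2.
Then 2E = 30 + 3·2 = 36, so E = 18, V = 2E/3 = 12, F = 6 + 2 = 8.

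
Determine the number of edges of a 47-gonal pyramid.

94

A pyramid on an n-gon base has one n-gon and n triangles: V = 47 + 1 = 48, E = 2·47 = 94, F = 47 + 1 = 48.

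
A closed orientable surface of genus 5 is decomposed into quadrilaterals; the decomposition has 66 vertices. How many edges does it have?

χ = 2 − 2·5 = -8, and every face is a square so 4F = 2E.
V − E + F = -8 with E = 4F/2 gives 66 − (4/2 − 1)·F = -8, so F = 74 and E = 148.

148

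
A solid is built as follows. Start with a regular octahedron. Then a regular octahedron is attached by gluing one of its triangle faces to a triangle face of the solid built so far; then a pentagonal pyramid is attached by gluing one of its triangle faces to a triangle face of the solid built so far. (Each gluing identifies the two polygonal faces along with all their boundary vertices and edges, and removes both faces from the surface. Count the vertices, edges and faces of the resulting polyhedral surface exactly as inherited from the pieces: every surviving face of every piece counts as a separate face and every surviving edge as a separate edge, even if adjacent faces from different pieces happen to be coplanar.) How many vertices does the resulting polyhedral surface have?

12

A regular octahedron: V=6, E=12, F=8.
Attach a regular octahedron (V=6, E=12, F=8) along a 3-gon: merge 3 vertices and 3 edges, delete both glued faces → V=9, E=21, F=14.
Attach a pentagonal pyramid (V=6, E=10, F=6) along a 3-gon: merge 3 vertices and 3 edges, delete both glued faces → V=12, E=28, F=18.
Check: V − E + F = 12 − 28 + 18 = 2.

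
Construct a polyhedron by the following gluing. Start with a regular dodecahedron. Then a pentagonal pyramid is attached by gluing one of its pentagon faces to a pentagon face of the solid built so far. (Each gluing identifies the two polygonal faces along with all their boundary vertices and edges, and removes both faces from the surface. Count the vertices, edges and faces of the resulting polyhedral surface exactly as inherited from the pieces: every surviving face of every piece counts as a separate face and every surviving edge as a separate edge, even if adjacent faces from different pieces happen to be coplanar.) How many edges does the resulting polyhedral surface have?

35

A regular dodecahedron: V=20, E=30, F=12.
Attach a pentagonal pyramid (V=6, E=10, F=6) along a 5-gon: merge 5 vertices and 5 edges, delete both glued faces → V=21, E=35, F=16.
Check: V − E + F = 21 − 35 + 16 = 2.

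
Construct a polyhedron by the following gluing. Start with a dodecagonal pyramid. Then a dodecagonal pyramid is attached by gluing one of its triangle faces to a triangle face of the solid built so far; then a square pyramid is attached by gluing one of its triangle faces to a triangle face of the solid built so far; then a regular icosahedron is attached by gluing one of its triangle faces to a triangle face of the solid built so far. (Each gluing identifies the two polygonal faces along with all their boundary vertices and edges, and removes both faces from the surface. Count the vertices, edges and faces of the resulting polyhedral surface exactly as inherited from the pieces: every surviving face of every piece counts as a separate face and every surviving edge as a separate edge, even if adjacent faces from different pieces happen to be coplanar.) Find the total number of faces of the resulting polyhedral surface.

A dodecagonal pyramid: V=13, E=24, F=13.
Attach a dodecagonal pyramid (V=13, E=24, F=13) along a 3-gon: merge 3 vertices and 3 edges, delete both glued faces → V=23, E=45, F=24.
Attach a square pyramid (V=5, E=8, F=5) along a 3-gon: merge 3 vertices and 3 edges, delete both glued faces → V=25, E=50, F=27.
Attach a regular icosahedron (V=12, E=30, F=20) along a 3-gon: merge 3 vertices and 3 edges, delete both glued faces → V=34, E=77, F=45.
Check: V − E + F = 34 − 77 + 45 = 2.

45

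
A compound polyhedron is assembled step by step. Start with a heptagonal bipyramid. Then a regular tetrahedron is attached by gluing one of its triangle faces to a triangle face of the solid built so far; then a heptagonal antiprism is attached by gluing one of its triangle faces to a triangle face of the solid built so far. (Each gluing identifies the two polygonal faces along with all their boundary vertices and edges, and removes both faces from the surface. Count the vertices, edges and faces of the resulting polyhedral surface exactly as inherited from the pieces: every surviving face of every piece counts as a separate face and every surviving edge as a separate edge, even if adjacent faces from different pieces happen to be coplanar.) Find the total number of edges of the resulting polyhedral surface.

49

A heptagonal bipyramid: V=9, E=21, F=14.
Attach a regular tetrahedron (V=4, E=6, F=4) along a 3-gon: merge 3 vertices and 3 edges, delete both glued faces → V=10, E=24, F=16.
Attach a heptagonal antiprism (V=14, E=28, F=16) along a 3-gon: merge 3 vertices and 3 edges, delete both glued faces → V=21, E=49, F=30.
Check: V − E + F = 21 − 49 + 30 = 2.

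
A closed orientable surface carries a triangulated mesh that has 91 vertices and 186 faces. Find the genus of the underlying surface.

2

Every face is a triangle, so 2E = 3·186 = 558, giving E = 279.
χ = V − E + F = 91 − 279 + 186 = -2.
For a closed orientable surface χ = 2 − 2g, so g = (2 − (-2))/2 = 2.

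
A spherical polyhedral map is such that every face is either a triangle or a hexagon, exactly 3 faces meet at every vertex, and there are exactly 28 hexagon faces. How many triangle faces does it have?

4

Let x be the number of triangles; then F = 28 + x.
Edge–face incidences: 2E = 6·28 + 3·x = 168 + 3x.
Every vertex has degree 3, so 3V = 2E.
Euler: V − E + F = 2 ⇒ (2E)/3 − E + (28 + x) = 2.
Multiply by 6: 2·(2E) − 3·(2E) + 6·(28 + x) = 12, i.e. 168 + 6x − (168 + 3x) = 12.
Collecting terms: 3x = 12, so x = 4.
Then 2E = 168 + 3·4 = 180, so E = 90, V = 2E/3 = 60, F = 28 + 4 = 32.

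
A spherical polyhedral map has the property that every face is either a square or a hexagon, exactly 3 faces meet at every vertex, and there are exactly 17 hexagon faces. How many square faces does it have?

Let x be the number of squares; then F = 17 + x.
Edge–face incidences: 2E = 6·17 + 4·x = 102 + 4x.
Every vertex has degree 3, so 3V = 2E.
Euler: V − E + F = 2 ⇒ (2E)/3 − E + (17 + x) = 2.
Multiply by 6: 2·(2E) − 3·(2E) + 6·(17 + x) = 12, i.e. 102 + 6x − (102 + 4x) = 12.
Collecting terms: 2x = 12, so x = 6.
Then 2E = 102 + 4·6 = 126, so E = 63, V = 2E/3 = 42, F = 17 + 6 = 23.

6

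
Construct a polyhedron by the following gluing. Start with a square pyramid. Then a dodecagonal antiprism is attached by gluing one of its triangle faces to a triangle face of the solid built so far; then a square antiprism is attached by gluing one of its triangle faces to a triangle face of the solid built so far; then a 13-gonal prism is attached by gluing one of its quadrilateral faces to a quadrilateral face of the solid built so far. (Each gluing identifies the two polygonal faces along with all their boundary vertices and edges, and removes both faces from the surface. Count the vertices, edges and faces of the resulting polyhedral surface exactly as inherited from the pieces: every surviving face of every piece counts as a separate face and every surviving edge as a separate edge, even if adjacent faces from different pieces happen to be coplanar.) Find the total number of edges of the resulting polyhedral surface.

A square pyramid: V=5, E=8, F=5.
Attach a dodecagonal antiprism (V=24, E=48, F=26) along a 3-gon: merge 3 vertices and 3 edges, delete both glued faces → V=26, E=53, F=29.
Attach a square antiprism (V=8, E=16, F=10) along a 3-gon: merge 3 vertices and 3 edges, delete both glued faces → V=31, E=66, F=37.
Attach a 13-gonal prism (V=26, E=39, F=15) along a 4-gon: merge 4 vertices and 4 edges, delete both glued faces → V=53, E=101, F=50.
Check: V − E + F = 53 − 101 + 50 = 2.

101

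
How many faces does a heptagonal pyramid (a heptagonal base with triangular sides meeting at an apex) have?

8

A pyramid on an n-gon base has one n-gon and n triangles: V = 7 + 1 = 8, E = 2·7 = 14, F = 7 + 1 = 8.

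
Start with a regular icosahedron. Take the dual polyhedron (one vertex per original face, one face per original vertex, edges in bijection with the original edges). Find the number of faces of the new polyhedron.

The base solid has V = 12, E = 30, F = 20.
The dual swaps V and F and preserves E: V′ = F = 20, E′ = E = 30, F′ = V = 12.

12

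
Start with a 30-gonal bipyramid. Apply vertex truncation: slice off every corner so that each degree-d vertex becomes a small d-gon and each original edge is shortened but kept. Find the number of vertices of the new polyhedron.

180

The base solid has V = 32, E = 90, F = 60.
Truncation replaces each original edge-end by a new vertex, so V′ = 2E = 180.
Each original edge survives, and each old vertex of degree d contributes d new edges; summing degrees gives Σd = 2E, so E′ = E + 2E = 3E = 270.
Each original face survives and each original vertex becomes one new face: F′ = F + V = 92.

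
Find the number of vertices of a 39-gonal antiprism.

78

An antiprism on an n-gon has two n-gon caps and 2n triangles: V = 2·39 = 78, E = 4·39 = 156, F = 2·39 + 2 = 80.
Check: V − E + F = 78 − 156 + 80 = 2.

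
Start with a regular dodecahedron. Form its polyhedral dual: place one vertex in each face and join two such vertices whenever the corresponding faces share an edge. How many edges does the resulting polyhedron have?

The base solid has V = 20, E = 30, F = 12.
The dual swaps V and F and preserves E: V′ = F = 12, E′ = E = 30, F′ = V = 20.

30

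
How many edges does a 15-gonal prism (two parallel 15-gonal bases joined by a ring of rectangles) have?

A prism on an n-gon has two n-gon bases and n rectangular sides: V = 2·15 = 30, E = 3·15 = 45, F = 15 + 2 = 17.

45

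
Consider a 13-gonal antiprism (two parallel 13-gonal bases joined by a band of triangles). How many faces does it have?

28

An antiprism on an n-gon has two n-gon caps and 2n triangles: V = 2·13 = 26, E = 4·13 = 52, F = 2·13 + 2 = 28.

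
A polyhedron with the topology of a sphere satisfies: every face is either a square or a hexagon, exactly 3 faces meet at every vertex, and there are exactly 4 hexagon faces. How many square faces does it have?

Let x be the number of squares; then F = 4 + x.
Edge–face incidences: 2E = 6·4 + 4·x = 24 + 4x.
Every vertex has degree 3, so 3V = 2E.
Euler: V − E + F = 2 ⇒ (2E)/3 − E + (4 + x) = 2.
Multiply by 6: 2·(2E) − 3·(2E) + 6·(4 + x) = 12, i.e. 24 + 6x − (24 + 4x) = 12.
Collecting terms: 2x = 12, so x = 6.
Then 2E = 24 + 4·6 = 48, so E = 24, V = 2E/3 = 16, F = 4 + 6 = 10.

6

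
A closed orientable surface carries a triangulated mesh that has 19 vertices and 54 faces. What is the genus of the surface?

5

Every face is a triangle, so 2E = 3·54 = 162, giving E = 81.
χ = V − E + F = 19 − 81 + 54 = -8.
For a closed orientable surface χ = 2 − 2g, so g = (2 − (-8))/2 = 5.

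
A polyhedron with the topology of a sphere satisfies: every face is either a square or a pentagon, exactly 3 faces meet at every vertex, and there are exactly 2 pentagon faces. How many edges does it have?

Let x be the number of squares; then F = 2 + x.
Edge–face incidences: 2E = 5·2 + 4·x = 10 + 4x.
Every vertex has degree 3, so 3V = 2E.
Euler: V − E + F = 2 ⇒ (2E)/3 − E + (2 + x) = 2.
Multiply by 6: 2·(2E) − 3·(2E) + 6·(2 + x) = 12, i.e. 12 + 6x − (10 + 4x) = 12.
Collecting terms: 2x + 2 = 12, so 2x = 10, so x = 5.
Then 2E = 10 + 4·5 = 30, so E = 15, V = 2E/3 = 10, F = 2 + 5 = 7.

15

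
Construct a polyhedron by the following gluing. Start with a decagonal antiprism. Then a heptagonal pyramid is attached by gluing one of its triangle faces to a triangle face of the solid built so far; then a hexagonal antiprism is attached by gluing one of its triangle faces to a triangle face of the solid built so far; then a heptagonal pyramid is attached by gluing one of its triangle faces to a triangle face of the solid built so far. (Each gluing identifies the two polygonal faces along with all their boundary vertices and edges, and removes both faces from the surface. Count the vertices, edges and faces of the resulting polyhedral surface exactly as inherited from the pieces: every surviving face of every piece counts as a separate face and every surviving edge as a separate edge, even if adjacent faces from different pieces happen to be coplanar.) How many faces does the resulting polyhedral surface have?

46

A decagonal antiprism: V=20, E=40, F=22.
Attach a heptagonal pyramid (V=8, E=14, F=8) along a 3-gon: merge 3 vertices and 3 edges, delete both glued faces → V=25, E=51, F=28.
Attach a hexagonal antiprism (V=12, E=24, F=14) along a 3-gon: merge 3 vertices and 3 edges, delete both glued faces → V=34, E=72, F=40.
Attach a heptagonal pyramid (V=8, E=14, F=8) along a 3-gon: merge 3 vertices and 3 edges, delete both glued faces → V=39, E=83, F=46.
Check: V − E + F = 39 − 83 + 46 = 2.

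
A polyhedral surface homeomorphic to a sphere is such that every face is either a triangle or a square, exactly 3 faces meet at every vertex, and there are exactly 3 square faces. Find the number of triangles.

2

Let x be the number of triangles; then F = 3 + x.
Edge–face incidences: 2E = 4·3 + 3·x = 12 + 3x.
Every vertex has degree 3, so 3V = 2E.
Euler: V − E + F = 2 ⇒ (2E)/3 − E + (3 + x) = 2.
Multiply by 6: 2·(2E) − 3·(2E) + 6·(3 + x) = 12, i.e. 18 + 6x − (12 + 3x) = 12.
Collecting terms: 3x + 6 = 12, so 3x = 6, so x = 2.
Then 2E = 12 + 3·2 = 18, so E = 9, V = 2E/3 = 6, F = 3 + 2 = 5.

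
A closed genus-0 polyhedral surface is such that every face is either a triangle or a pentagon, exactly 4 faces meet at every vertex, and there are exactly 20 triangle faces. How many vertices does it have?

Let x be the number of pentagons; then F = 20 + x.
Edge–face incidences: 2E = 3·20 + 5·x = 60 + 5x.
Every vertex has degree 4, so 4V = 2E.
Euler: V − E + F = 2 ⇒ (2E)/4 − E + (20 + x) = 2.
Multiply by 8: 2·(2E) − 4·(2E) + 8·(20 + x) = 16, i.e. 160 + 8x − 2·(60 + 5x) = 16.
Collecting terms: −2x + 40 = 16, so −2x = −24, so x = 12.
Then 2E = 60 + 5·12 = 120, so E = 60, V = 2E/4 = 30, F = 20 + 12 = 32.

30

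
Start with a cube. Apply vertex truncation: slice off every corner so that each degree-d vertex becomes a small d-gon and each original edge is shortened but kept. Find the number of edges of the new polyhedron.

The base solid has V = 8, E = 12, F = 6.
Truncation replaces each original edge-end by a new vertex, so V′ = 2E = 24.
Each original edge survives, and each old vertex of degree d contributes d new edges; summing degrees gives Σd = 2E, so E′ = E + 2E = 3E = 36.
Each original face survives and each original vertex becomes one new face: F′ = F + V = 14.

36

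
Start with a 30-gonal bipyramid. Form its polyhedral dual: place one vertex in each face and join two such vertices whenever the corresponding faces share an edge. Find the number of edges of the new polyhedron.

The base solid has V = 32, E = 90, F = 60.
The dual swaps V and F and preserves E: V′ = F = 60, E′ = E = 90, F′ = V = 32.

90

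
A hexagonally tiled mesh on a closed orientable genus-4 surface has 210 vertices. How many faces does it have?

108

χ = 2 − 2·4 = -6, and every face is a hexagon so 6F = 2E.
V − E + F = -6 with E = 6F/2 gives 210 − (6/2 − 1)·F = -6, so F = 108 and E = 324.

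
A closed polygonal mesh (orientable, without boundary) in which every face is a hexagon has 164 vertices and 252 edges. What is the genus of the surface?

3

Every face is a hexagon and each edge borders two faces, so 6F = 2·252, giving F = 84.
χ = V − E + F = 164 − 252 + 84 = -4.
For a closed orientable surface χ = 2 − 2g, so g = (2 − (-4))/2 = 3.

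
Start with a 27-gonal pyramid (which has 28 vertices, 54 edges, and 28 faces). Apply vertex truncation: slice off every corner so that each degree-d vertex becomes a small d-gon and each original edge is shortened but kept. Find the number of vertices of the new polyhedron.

Truncation replaces each original edge-end by a new vertex, so V′ = 2E = 108.
Each original edge survives, and each old vertex of degree d contributes d new edges; summing degrees gives Σd = 2E, so E′ = E + 2E = 3E = 162.
Each original face survives and each original vertex becomes one new face: F′ = F + V = 56.

108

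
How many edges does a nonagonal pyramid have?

18

A pyramid on an n-gon base has one n-gon and n triangles: V = 9 + 1 = 10, E = 2·9 = 18, F = 9 + 1 = 10.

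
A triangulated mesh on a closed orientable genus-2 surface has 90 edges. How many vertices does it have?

χ = 2 − 2·2 = -2, and every face is a triangle so 3F = 2E.
F = 2E/3 = 60. Then V = -2 + E − F = -2 + 90 − 60 = 28.

28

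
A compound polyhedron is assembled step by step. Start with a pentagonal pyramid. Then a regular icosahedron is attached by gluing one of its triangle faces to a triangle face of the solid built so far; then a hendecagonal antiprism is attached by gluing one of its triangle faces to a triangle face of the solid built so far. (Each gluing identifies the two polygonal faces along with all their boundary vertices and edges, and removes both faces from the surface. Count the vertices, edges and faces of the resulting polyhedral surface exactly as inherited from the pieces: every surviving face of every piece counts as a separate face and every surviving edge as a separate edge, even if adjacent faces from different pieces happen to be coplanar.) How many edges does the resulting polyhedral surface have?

78

A pentagonal pyramid: V=6, E=10, F=6.
Attach a regular icosahedron (V=12, E=30, F=20) along a 3-gon: merge 3 vertices and 3 edges, delete both glued faces → V=15, E=37, F=24.
Attach a hendecagonal antiprism (V=22, E=44, F=24) along a 3-gon: merge 3 vertices and 3 edges, delete both glued faces → V=34, E=78, F=46.
Check: V − E + F = 34 − 78 + 46 = 2.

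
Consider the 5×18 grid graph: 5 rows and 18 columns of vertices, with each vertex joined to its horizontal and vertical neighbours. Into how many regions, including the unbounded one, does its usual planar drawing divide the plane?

69

The grid has V = 5·18 = 90 vertices and E = 5·17 + 18·4 = 157 edges.
F = 2 − V + E = 2 − 90 + 157 = 69.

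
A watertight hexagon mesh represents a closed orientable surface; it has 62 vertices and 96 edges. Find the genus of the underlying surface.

Every face is a hexagon and each edge borders two faces, so 6F = 2·96, giving F = 32.
χ = V − E + F = 62 − 96 + 32 = -2.
For a closed orientable surface χ = 2 − 2g, so g = (2 − (-2))/2 = 2.

2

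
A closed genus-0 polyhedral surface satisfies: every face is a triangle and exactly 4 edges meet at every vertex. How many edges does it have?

12

Each face has 3 edges and each edge borders two faces, so 2E = 3F.
Each vertex has degree 4, so 4V = 2E and hence V = 3F/4.
Euler: V − E + F = 2 ⇒ (3F/4) − (3F/2) + F = 2.
Multiply by 8: (6 − 12 + 8)F = 16, i.e. 2F = 16.
So F = 8, E = 3·8/2 = 12, V = 3·8/4 = 6.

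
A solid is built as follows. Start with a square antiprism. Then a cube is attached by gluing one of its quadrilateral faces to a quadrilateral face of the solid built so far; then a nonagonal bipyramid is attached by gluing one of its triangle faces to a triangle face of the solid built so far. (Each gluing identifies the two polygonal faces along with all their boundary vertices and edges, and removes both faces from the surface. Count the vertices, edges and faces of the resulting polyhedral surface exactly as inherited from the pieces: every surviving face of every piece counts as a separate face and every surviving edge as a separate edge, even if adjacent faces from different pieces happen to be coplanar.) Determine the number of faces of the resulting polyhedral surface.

30

A square antiprism: V=8, E=16, F=10.
Attach a cube (V=8, E=12, F=6) along a 4-gon: merge 4 vertices and 4 edges, delete both glued faces → V=12, E=24, F=14.
Attach a nonagonal bipyramid (V=11, E=27, F=18) along a 3-gon: merge 3 vertices and 3 edges, delete both glued faces → V=20, E=48, F=30.
Check: V − E + F = 20 − 48 + 30 = 2.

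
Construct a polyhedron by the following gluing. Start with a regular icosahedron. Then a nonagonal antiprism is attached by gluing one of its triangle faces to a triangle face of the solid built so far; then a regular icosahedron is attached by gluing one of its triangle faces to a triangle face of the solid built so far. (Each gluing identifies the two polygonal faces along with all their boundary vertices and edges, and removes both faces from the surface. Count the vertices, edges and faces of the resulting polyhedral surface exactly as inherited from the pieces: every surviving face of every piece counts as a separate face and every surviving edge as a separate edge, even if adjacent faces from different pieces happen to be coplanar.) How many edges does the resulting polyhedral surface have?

90

A regular icosahedron: V=12, E=30, F=20.
Attach a nonagonal antiprism (V=18, E=36, F=20) along a 3-gon: merge 3 vertices and 3 edges, delete both glued faces → V=27, E=63, F=38.
Attach a regular icosahedron (V=12, E=30, F=20) along a 3-gon: merge 3 vertices and 3 edges, delete both glued faces → V=36, E=90, F=56.
Check: V − E + F = 36 − 90 + 56 = 2.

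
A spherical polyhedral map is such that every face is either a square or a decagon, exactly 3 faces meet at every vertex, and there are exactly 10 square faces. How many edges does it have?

Let x be the number of decagons; then F = 10 + x.
Edge–face incidences: 2E = 4·10 + 10·x = 40 + 10x.
Every vertex has degree 3, so 3V = 2E.
Euler: V − E + F = 2 ⇒ (2E)/3 − E + (10 + x) = 2.
Multiply by 6: 2·(2E) − 3·(2E) + 6·(10 + x) = 12, i.e. 60 + 6x − (40 + 10x) = 12.
Collecting terms: −4x + 20 = 12, so −4x = −8, so x = 2.
Then 2E = 40 + 10·2 = 60, so E = 30, V = 2E/3 = 20, F = 10 + 2 = 12.

30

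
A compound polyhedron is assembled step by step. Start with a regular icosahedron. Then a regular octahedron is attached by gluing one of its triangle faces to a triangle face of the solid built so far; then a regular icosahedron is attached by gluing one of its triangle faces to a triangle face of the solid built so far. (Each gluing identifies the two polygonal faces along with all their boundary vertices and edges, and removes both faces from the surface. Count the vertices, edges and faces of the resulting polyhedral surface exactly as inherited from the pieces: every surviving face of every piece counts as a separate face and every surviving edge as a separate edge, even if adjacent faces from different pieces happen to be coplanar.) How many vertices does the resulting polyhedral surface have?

A regular icosahedron: V=12, E=30, F=20.
Attach a regular octahedron (V=6, E=12, F=8) along a 3-gon: merge 3 vertices and 3 edges, delete both glued faces → V=15, E=39, F=26.
Attach a regular icosahedron (V=12, E=30, F=20) along a 3-gon: merge 3 vertices and 3 edges, delete both glued faces → V=24, E=66, F=44.
Check: V − E + F = 24 − 66 + 44 = 2.

24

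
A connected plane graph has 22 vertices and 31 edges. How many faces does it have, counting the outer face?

Euler's formula for a connected plane graph: V − E + F = 2, so F = 2 − 22 + 31 = 11.

11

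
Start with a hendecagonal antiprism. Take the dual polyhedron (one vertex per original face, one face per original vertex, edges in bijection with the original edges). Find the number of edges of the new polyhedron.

The base solid has V = 22, E = 44, F = 24.
The dual swaps V and F and preserves E: V′ = F = 24, E′ = E = 44, F′ = V = 22.

44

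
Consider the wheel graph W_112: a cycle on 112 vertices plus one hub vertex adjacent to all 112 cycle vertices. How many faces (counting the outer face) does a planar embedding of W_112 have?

113

W_112 has V = 112 + 1 = 113 vertices and E = 2·112 = 224 edges.
By Euler's formula F = 2 − V + E = 2 − 113 + 224 = 113.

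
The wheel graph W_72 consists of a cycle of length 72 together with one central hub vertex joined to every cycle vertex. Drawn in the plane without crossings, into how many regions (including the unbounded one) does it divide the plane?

73

W_72 has V = 72 + 1 = 73 vertices and E = 2·72 = 144 edges.
By Euler's formula F = 2 − V + E = 2 − 73 + 144 = 73.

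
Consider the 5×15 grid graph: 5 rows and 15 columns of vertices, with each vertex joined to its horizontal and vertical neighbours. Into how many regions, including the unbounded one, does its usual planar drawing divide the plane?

57

The grid has V = 5·15 = 75 vertices and E = 5·14 + 15·4 = 130 edges.
F = 2 − V + E = 2 − 75 + 130 = 57.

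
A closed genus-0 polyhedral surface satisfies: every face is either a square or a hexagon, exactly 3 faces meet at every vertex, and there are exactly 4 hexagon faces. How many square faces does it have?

Let x be the number of squares; then F = 4 + x.
Edge–face incidences: 2E = 6·4 + 4·x = 24 + 4x.
Every vertex has degree 3, so 3V = 2E.
Euler: V − E + F = 2 ⇒ (2E)/3 − E + (4 + x) = 2.
Multiply by 6: 2·(2E) − 3·(2E) + 6·(4 + x) = 12, i.e. 24 + 6x − (24 + 4x) = 12.
Collecting terms: 2x = 12, so x = 6.
Then 2E = 24 + 4·6 = 48, so E = 24, V = 2E/3 = 16, F = 4 + 6 = 10.

6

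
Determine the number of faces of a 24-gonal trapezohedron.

The n-trapezohedron (dual of the n-antiprism) has V = 2·24 + 2 = 50, E = 4·24 = 96, F = 2·24 = 48.
Check: V − E + F = 50 − 96 + 48 = 2.

48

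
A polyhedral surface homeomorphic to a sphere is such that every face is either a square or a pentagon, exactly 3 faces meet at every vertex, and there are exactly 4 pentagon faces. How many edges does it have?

18

Let x be the number of squares; then F = 4 + x.
Edge–face incidences: 2E = 5·4 + 4·x = 20 + 4x.
Every vertex has degree 3, so 3V = 2E.
Euler: V − E + F = 2 ⇒ (2E)/3 − E + (4 + x) = 2.
Multiply by 6: 2·(2E) − 3·(2E) + 6·(4 + x) = 12, i.e. 24 + 6x − (20 + 4x) = 12.
Collecting terms: 2x + 4 = 12, so 2x = 8, so x = 4.
Then 2E = 20 + 4·4 = 36, so E = 18, V = 2E/3 = 12, F = 4 + 4 = 8.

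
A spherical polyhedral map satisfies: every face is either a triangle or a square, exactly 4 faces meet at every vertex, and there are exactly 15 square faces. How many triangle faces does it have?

Let x be the number of triangles; then F = 15 + x.
Edge–face incidences: 2E = 4·15 + 3·x = 60 + 3x.
Every vertex has degree 4, so 4V = 2E.
Euler: V − E + F = 2 ⇒ (2E)/4 − E + (15 + x) = 2.
Multiply by 8: 2·(2E) − 4·(2E) + 8·(15 + x) = 16, i.e. 120 + 8x − 2·(60 + 3x) = 16.
Collecting terms: 2x = 16, so x = 8.
Then 2E = 60 + 3·8 = 84, so E = 42, V = 2E/4 = 21, F = 15 + 8 = 23.

8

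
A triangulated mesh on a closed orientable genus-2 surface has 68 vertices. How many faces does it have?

χ = 2 − 2·2 = -2, and every face is a triangle so 3F = 2E.
V − E + F = -2 with E = 3F/2 gives 68 − (3/2 − 1)·F = -2, so F = 140 and E = 210.

140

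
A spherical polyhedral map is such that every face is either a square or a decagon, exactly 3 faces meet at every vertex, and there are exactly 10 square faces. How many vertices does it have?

20

Let x be the number of decagons; then F = 10 + x.
Edge–face incidences: 2E = 4·10 + 10·x = 40 + 10x.
Every vertex has degree 3, so 3V = 2E.
Euler: V − E + F = 2 ⇒ (2E)/3 − E + (10 + x) = 2.
Multiply by 6: 2·(2E) − 3·(2E) + 6·(10 + x) = 12, i.e. 60 + 6x − (40 + 10x) = 12.
Collecting terms: −4x + 20 = 12, so −4x = −8, so x = 2.
Then 2E = 40 + 10·2 = 60, so E = 30, V = 2E/3 = 20, F = 10 + 2 = 12.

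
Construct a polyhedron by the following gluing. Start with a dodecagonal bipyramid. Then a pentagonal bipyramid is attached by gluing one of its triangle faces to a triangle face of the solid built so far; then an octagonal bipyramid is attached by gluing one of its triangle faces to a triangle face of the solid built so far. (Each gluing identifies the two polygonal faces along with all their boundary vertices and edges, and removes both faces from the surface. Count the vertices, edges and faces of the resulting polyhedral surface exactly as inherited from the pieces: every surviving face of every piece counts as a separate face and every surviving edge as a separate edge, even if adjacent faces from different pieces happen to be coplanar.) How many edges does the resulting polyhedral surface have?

69

A dodecagonal bipyramid: V=14, E=36, F=24.
Attach a pentagonal bipyramid (V=7, E=15, F=10) along a 3-gon: merge 3 vertices and 3 edges, delete both glued faces → V=18, E=48, F=32.
Attach an octagonal bipyramid (V=10, E=24, F=16) along a 3-gon: merge 3 vertices and 3 edges, delete both glued faces → V=25, E=69, F=46.
Check: V − E + F = 25 − 69 + 46 = 2.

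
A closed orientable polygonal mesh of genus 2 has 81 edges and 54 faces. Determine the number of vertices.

For a closed orientable surface of genus 2, χ = 2 − 2·2 = -2.
V = -2 + E − F = -2 + 81 − 54 = 25.

25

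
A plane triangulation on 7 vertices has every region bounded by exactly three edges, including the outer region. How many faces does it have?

In a plane triangulation 3F = 2E and V − E + F = 2, so F = 2V − 4 = 2·7 − 4 = 10.

10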